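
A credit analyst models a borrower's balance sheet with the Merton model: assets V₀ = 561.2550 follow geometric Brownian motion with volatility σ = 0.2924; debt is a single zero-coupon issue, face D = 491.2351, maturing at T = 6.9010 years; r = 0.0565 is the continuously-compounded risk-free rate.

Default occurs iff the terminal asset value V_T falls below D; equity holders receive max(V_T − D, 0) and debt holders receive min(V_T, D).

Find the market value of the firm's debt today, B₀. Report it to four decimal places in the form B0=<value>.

d₁ = [ln(V₀/D) + (r + σ²/2)T] / (σ√T)
   = [ln(561.2550/491.2351) + (0.0565 + 0.5·0.2924²)·6.9010] / (0.2924·√6.9010)
   = [0.133253 + 0.684917] / 0.768128 = 1.065147
d₂ = d₁ − σ√T = 1.065147 − 0.768128 = 0.297020
N(d₁) = 0.856595,  N(d₂) = 0.616774,  e^(−rT) = 0.677120
E₀ = V₀·N(d₁) − D·e^(−rT)·N(d₂)
   = 561.2550·0.856595 − 491.2351·0.677120·0.616774 = 275.613768
B₀ = V₀ − E₀ = 561.2550 − 275.613768 = 285.641232

B0=285.6412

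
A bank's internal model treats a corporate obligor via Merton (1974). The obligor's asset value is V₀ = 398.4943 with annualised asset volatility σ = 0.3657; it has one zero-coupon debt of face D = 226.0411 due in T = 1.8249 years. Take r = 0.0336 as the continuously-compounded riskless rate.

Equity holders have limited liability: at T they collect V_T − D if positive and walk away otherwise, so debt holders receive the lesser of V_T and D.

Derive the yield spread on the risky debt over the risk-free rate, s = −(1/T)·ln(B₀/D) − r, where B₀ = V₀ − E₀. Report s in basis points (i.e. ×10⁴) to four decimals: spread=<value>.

d₁ = [ln(V₀/D) + (r + σ²/2)T] / (σ√T)
   = [ln(398.4943/226.0411) + (0.0336 + 0.5·0.3657²)·1.8249] / (0.3657·√1.8249)
   = [0.566976 + 0.183345] / 0.494020 = 1.518807
d₂ = d₁ − σ√T = 1.518807 − 0.494020 = 1.024787
N(d₁) = 0.935594,  N(d₂) = 0.847268,  e^(−rT) = 0.940525
E₀ = V₀·N(d₁) − D·e^(−rT)·N(d₂)
   = 398.4943·0.935594 − 226.0411·0.940525·0.847268 = 192.702057
B₀ = V₀ − E₀ = 398.4943 − 192.702057 = 205.792243
spread = −(1/T)·ln(B₀/D) − r = −(1/1.8249)·ln(205.792243/226.0411) − 0.0336 = 0.01782732
in basis points: 0.01782732 × 10⁴ = 178.2732 bp

spread=178.2732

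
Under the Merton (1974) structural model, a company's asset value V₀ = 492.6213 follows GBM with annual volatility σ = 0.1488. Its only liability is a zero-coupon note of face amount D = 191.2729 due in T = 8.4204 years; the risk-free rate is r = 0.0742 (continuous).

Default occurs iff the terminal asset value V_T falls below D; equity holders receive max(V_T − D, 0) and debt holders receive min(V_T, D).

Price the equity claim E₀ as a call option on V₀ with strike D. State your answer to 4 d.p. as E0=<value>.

E0=390.2223

d₁ = [ln(V₀/D) + (r + σ²/2)T] / (σ√T)
   = [ln(492.6213/191.2729) + (0.0742 + 0.5·0.1488²)·8.4204] / (0.1488·√8.4204)
   = [0.946040 + 0.718014] / 0.431787 = 3.853877
d₂ = d₁ − σ√T = 3.853877 − 0.431787 = 3.422091
N(d₁) = 0.999942,  N(d₂) = 0.999689,  e^(−rT) = 0.535372
E₀ = V₀·N(d₁) − D·e^(−rT)·N(d₂)
   = 492.6213·0.999942 − 191.2729·0.535372·0.999689 = 390.222350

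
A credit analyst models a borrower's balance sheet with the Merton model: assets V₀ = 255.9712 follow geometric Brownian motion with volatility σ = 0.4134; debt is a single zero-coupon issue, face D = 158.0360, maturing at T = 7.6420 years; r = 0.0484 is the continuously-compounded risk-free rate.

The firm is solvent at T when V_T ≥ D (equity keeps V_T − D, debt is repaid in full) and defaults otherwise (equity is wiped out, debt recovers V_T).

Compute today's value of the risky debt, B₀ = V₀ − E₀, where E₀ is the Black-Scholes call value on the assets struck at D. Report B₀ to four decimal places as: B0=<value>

B0=86.1766

d₁ = [ln(V₀/D) + (r + σ²/2)T] / (σ√T)
   = [ln(255.9712/158.0360) + (0.0484 + 0.5·0.4134²)·7.6420] / (0.4134·√7.6420)
   = [0.482242 + 1.022880] / 1.142810 = 1.317036
d₂ = d₁ − σ√T = 1.317036 − 1.142810 = 0.174226
N(d₁) = 0.906087,  N(d₂) = 0.569156,  e^(−rT) = 0.690822
E₀ = V₀·N(d₁) − D·e^(−rT)·N(d₂)
   = 255.9712·0.906087 − 158.0360·0.690822·0.569156 = 169.794613
B₀ = V₀ − E₀ = 255.9712 − 169.794613 = 86.176587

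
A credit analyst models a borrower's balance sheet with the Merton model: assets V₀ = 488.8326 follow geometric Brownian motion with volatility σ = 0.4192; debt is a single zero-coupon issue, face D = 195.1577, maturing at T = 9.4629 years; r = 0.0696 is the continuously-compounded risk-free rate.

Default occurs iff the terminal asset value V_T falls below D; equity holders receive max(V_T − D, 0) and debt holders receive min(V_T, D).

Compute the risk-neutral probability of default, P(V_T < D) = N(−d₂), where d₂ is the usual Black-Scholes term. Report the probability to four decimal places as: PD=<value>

PD=0.2816

d₁ = [ln(V₀/D) + (r + σ²/2)T] / (σ√T)
   = [ln(488.8326/195.1577) + (0.0696 + 0.5·0.4192²)·9.4629] / (0.4192·√9.4629)
   = [0.918212 + 1.490069] / 1.289536 = 1.867557
d₂ = d₁ − σ√T = 1.867557 − 1.289536 = 0.578021
risk-neutral PD = N(−d₂) = N(-0.578021) = 0.281625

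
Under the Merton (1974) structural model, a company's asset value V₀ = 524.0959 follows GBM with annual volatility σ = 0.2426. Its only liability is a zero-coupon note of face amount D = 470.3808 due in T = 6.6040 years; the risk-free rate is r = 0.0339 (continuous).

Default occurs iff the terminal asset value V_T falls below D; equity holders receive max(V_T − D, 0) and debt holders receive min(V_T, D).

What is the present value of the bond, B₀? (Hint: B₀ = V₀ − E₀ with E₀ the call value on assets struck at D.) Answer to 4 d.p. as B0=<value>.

B0=325.3060

d₁ = [ln(V₀/D) + (r + σ²/2)T] / (σ√T)
   = [ln(524.0959/470.3808) + (0.0339 + 0.5·0.2426²)·6.6040] / (0.2426·√6.6040)
   = [0.108132 + 0.418214] / 0.623440 = 0.844262
d₂ = d₁ − σ√T = 0.844262 − 0.623440 = 0.220822
N(d₁) = 0.800738,  N(d₂) = 0.587385,  e^(−rT) = 0.799415
E₀ = V₀·N(d₁) − D·e^(−rT)·N(d₂)
   = 524.0959·0.800738 − 470.3808·0.799415·0.587385 = 198.789933
B₀ = V₀ − E₀ = 524.0959 − 198.789933 = 325.305967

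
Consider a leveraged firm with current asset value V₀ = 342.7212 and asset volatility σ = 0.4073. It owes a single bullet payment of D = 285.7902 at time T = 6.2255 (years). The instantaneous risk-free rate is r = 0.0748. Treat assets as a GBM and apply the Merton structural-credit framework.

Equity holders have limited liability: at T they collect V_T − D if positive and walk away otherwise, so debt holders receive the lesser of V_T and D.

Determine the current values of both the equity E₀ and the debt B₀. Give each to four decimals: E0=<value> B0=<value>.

d₁ = [ln(V₀/D) + (r + σ²/2)T] / (σ√T)
   = [ln(342.7212/285.7902) + (0.0748 + 0.5·0.4073²)·6.2255] / (0.4073·√6.2255)
   = [0.181659 + 0.982052] / 1.016252 = 1.145101
d₂ = d₁ − σ√T = 1.145101 − 1.016252 = 0.128848
N(d₁) = 0.873916,  N(d₂) = 0.551261,  e^(−rT) = 0.627716
E₀ = V₀·N(d₁) − D·e^(−rT)·N(d₂)
   = 342.7212·0.873916 − 285.7902·0.627716·0.551261 = 200.616082
B₀ = V₀ − E₀ = 342.7212 − 200.616082 = 142.105118

E0=200.6161 B0=142.1051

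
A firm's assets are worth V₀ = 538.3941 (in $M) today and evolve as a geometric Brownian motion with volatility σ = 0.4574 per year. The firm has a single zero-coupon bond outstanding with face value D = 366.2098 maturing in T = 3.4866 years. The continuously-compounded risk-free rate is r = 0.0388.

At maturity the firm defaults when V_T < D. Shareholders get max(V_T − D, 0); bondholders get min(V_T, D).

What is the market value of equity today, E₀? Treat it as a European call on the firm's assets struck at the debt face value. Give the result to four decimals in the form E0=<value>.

E0=274.5558

d₁ = [ln(V₀/D) + (r + σ²/2)T] / (σ√T)
   = [ln(538.3941/366.2098) + (0.0388 + 0.5·0.4574²)·3.4866] / (0.4574·√3.4866)
   = [0.385384 + 0.500004] / 0.854077 = 1.036661
d₂ = d₁ − σ√T = 1.036661 − 0.854077 = 0.182583
N(d₁) = 0.850053,  N(d₂) = 0.572438,  e^(−rT) = 0.873471
E₀ = V₀·N(d₁) − D·e^(−rT)·N(d₂)
   = 538.3941·0.850053 − 366.2098·0.873471·0.572438 = 274.555796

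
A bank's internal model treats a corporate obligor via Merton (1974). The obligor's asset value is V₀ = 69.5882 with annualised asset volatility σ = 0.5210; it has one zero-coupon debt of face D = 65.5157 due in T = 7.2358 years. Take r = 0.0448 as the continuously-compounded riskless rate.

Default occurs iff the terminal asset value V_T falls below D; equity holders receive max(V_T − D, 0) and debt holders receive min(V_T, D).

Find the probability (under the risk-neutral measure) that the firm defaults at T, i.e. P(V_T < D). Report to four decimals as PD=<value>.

PD=0.6651

d₁ = [ln(V₀/D) + (r + σ²/2)T] / (σ√T)
   = [ln(69.5882/65.5157) + (0.0448 + 0.5·0.5210²)·7.2358] / (0.5210·√7.2358)
   = [0.060305 + 1.306210] / 1.401461 = 0.975065
d₂ = d₁ − σ√T = 0.975065 − 1.401461 = -0.426396
risk-neutral PD = N(−d₂) = N(0.426396) = 0.665090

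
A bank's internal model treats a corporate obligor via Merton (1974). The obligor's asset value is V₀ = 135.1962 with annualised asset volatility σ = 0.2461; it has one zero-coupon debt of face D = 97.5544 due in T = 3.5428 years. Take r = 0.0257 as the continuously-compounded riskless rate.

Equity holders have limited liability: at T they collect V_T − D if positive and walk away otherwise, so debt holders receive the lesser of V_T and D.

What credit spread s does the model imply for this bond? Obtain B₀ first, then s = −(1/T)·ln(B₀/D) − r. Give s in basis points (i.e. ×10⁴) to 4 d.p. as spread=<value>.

spread=163.4963

d₁ = [ln(V₀/D) + (r + σ²/2)T] / (σ√T)
   = [ln(135.1962/97.5544) + (0.0257 + 0.5·0.2461²)·3.5428] / (0.2461·√3.5428)
   = [0.326317 + 0.198335] / 0.463217 = 1.132626
d₂ = d₁ − σ√T = 1.132626 − 0.463217 = 0.669408
N(d₁) = 0.871314,  N(d₂) = 0.748382,  e^(−rT) = 0.912972
E₀ = V₀·N(d₁) − D·e^(−rT)·N(d₂)
   = 135.1962·0.871314 − 97.5544·0.912972·0.748382 = 51.144110
B₀ = V₀ − E₀ = 135.1962 − 51.144110 = 84.052090
spread = −(1/T)·ln(B₀/D) − r = −(1/3.5428)·ln(84.052090/97.5544) − 0.0257 = 0.01634963
in basis points: 0.01634963 × 10⁴ = 163.4963 bp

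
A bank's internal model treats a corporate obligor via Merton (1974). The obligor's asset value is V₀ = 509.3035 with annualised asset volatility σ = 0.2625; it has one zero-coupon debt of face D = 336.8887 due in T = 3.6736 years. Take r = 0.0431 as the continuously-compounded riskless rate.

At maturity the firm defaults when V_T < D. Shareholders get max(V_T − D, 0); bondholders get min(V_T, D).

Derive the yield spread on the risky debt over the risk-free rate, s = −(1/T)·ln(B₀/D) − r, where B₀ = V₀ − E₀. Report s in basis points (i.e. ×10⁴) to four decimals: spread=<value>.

d₁ = [ln(V₀/D) + (r + σ²/2)T] / (σ√T)
   = [ln(509.3035/336.8887) + (0.0431 + 0.5·0.2625²)·3.6736] / (0.2625·√3.6736)
   = [0.413291 + 0.284899] / 0.503124 = 1.387710
d₂ = d₁ − σ√T = 1.387710 − 0.503124 = 0.884586
N(d₁) = 0.917387,  N(d₂) = 0.811810,  e^(−rT) = 0.853566
E₀ = V₀·N(d₁) − D·e^(−rT)·N(d₂)
   = 509.3035·0.917387 − 336.8887·0.853566·0.811810 = 233.787087
B₀ = V₀ − E₀ = 509.3035 − 233.787087 = 275.516413
spread = −(1/T)·ln(B₀/D) − r = −(1/3.6736)·ln(275.516413/336.8887) − 0.0431 = 0.01164341
in basis points: 0.01164341 × 10⁴ = 116.4341 bp

spread=116.4341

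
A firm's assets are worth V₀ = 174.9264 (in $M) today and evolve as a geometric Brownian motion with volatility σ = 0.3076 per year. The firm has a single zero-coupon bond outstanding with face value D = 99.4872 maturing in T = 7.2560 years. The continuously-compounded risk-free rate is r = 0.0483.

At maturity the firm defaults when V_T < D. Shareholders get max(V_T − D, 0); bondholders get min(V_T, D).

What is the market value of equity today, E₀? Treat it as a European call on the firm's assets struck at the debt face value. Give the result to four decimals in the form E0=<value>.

E0=110.7555

d₁ = [ln(V₀/D) + (r + σ²/2)T] / (σ√T)
   = [ln(174.9264/99.4872) + (0.0483 + 0.5·0.3076²)·7.2560] / (0.3076·√7.2560)
   = [0.564336 + 0.693738] / 0.828581 = 1.518348
d₂ = d₁ − σ√T = 1.518348 − 0.828581 = 0.689767
N(d₁) = 0.935537,  N(d₂) = 0.754830,  e^(−rT) = 0.704361
E₀ = V₀·N(d₁) − D·e^(−rT)·N(d₂)
   = 174.9264·0.935537 − 99.4872·0.704361·0.754830 = 110.755473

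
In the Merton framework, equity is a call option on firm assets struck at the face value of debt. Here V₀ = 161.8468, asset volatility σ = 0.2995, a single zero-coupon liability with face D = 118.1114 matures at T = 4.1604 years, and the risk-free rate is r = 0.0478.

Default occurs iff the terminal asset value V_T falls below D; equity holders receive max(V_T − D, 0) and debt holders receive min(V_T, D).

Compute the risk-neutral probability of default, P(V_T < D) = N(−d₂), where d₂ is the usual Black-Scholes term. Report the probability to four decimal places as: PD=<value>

d₁ = [ln(V₀/D) + (r + σ²/2)T] / (σ√T)
   = [ln(161.8468/118.1114) + (0.0478 + 0.5·0.2995²)·4.1604] / (0.2995·√4.1604)
   = [0.315022 + 0.385462] / 0.610892 = 1.146657
d₂ = d₁ − σ√T = 1.146657 − 0.610892 = 0.535765
risk-neutral PD = N(−d₂) = N(-0.535765) = 0.296060

PD=0.2961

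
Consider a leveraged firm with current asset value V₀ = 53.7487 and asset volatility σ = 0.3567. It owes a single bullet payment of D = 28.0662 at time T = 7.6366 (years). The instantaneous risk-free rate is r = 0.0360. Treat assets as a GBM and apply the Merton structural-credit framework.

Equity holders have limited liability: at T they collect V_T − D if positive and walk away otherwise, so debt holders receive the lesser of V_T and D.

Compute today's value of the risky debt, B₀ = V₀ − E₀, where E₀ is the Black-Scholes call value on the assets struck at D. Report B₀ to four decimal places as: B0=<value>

d₁ = [ln(V₀/D) + (r + σ²/2)T] / (σ√T)
   = [ln(53.7487/28.0662) + (0.0360 + 0.5·0.3567²)·7.6366] / (0.3567·√7.6366)
   = [0.649753 + 0.760739] / 0.985719 = 1.430927
d₂ = d₁ − σ√T = 1.430927 − 0.985719 = 0.445208
N(d₁) = 0.923774,  N(d₂) = 0.671915,  e^(−rT) = 0.759635
E₀ = V₀·N(d₁) − D·e^(−rT)·N(d₂)
   = 53.7487·0.923774 − 28.0662·0.759635·0.671915 = 35.326401
B₀ = V₀ − E₀ = 53.7487 − 35.326401 = 18.422299

B0=18.4223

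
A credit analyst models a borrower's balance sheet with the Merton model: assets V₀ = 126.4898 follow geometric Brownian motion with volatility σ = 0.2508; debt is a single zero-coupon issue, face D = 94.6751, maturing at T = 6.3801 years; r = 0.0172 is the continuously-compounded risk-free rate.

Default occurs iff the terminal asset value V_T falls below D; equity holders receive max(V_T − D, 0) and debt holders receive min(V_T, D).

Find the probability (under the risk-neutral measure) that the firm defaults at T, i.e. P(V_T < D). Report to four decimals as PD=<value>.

PD=0.3768

d₁ = [ln(V₀/D) + (r + σ²/2)T] / (σ√T)
   = [ln(126.4898/94.6751) + (0.0172 + 0.5·0.2508²)·6.3801] / (0.2508·√6.3801)
   = [0.289711 + 0.310394] / 0.633492 = 0.947296
d₂ = d₁ − σ√T = 0.947296 − 0.633492 = 0.313804
risk-neutral PD = N(−d₂) = N(-0.313804) = 0.376835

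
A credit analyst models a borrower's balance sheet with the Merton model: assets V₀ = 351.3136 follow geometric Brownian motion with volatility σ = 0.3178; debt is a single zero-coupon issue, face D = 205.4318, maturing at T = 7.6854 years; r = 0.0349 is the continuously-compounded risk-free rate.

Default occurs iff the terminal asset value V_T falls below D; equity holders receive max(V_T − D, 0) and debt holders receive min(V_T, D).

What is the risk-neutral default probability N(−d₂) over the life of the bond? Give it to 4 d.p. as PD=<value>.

d₁ = [ln(V₀/D) + (r + σ²/2)T] / (σ√T)
   = [ln(351.3136/205.4318) + (0.0349 + 0.5·0.3178²)·7.6854] / (0.3178·√7.6854)
   = [0.536565 + 0.656321] / 0.881023 = 1.353979
d₂ = d₁ − σ√T = 1.353979 − 0.881023 = 0.472956
risk-neutral PD = N(−d₂) = N(-0.472956) = 0.318122

PD=0.3181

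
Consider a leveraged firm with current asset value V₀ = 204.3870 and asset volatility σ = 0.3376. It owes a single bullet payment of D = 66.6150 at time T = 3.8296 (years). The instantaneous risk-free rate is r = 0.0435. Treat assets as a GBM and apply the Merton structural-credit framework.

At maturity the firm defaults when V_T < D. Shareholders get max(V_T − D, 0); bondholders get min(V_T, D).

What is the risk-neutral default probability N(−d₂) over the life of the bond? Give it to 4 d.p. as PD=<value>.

d₁ = [ln(V₀/D) + (r + σ²/2)T] / (σ√T)
   = [ln(204.3870/66.6150) + (0.0435 + 0.5·0.3376²)·3.8296] / (0.3376·√3.8296)
   = [1.121085 + 0.384825] / 0.660662 = 2.279397
d₂ = d₁ − σ√T = 2.279397 − 0.660662 = 1.618735
risk-neutral PD = N(−d₂) = N(-1.618735) = 0.052752

PD=0.0528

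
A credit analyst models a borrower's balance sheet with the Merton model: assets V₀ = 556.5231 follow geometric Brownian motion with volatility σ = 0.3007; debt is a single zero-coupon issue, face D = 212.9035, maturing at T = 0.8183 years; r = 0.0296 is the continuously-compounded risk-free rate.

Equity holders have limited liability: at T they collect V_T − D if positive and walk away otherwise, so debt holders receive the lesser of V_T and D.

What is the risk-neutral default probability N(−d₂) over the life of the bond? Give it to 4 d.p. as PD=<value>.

PD=0.0002

d₁ = [ln(V₀/D) + (r + σ²/2)T] / (σ√T)
   = [ln(556.5231/212.9035) + (0.0296 + 0.5·0.3007²)·0.8183] / (0.3007·√0.8183)
   = [0.960870 + 0.061217] / 0.272013 = 3.757492
d₂ = d₁ − σ√T = 3.757492 − 0.272013 = 3.485479
risk-neutral PD = N(−d₂) = N(-3.485479) = 0.000246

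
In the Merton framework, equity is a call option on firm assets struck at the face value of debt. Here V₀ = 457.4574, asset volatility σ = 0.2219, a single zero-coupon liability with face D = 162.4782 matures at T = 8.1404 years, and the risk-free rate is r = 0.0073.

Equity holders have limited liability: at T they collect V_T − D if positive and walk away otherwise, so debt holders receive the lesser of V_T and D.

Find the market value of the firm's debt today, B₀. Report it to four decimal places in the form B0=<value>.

B0=150.3550

d₁ = [ln(V₀/D) + (r + σ²/2)T] / (σ√T)
   = [ln(457.4574/162.4782) + (0.0073 + 0.5·0.2219²)·8.1404] / (0.2219·√8.1404)
   = [1.035140 + 0.259840] / 0.633111 = 2.045422
d₂ = d₁ − σ√T = 2.045422 − 0.633111 = 1.412310
N(d₁) = 0.979593,  N(d₂) = 0.921071,  e^(−rT) = 0.942306
E₀ = V₀·N(d₁) − D·e^(−rT)·N(d₂)
   = 457.4574·0.979593 − 162.4782·0.942306·0.921071 = 307.102411
B₀ = V₀ − E₀ = 457.4574 − 307.102411 = 150.354989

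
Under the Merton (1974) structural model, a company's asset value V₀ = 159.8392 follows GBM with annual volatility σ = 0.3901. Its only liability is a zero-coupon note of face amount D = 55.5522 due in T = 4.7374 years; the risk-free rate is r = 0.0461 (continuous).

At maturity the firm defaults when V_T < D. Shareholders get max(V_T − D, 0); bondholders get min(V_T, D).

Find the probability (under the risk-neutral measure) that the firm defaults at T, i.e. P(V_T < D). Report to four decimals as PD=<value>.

d₁ = [ln(V₀/D) + (r + σ²/2)T] / (σ√T)
   = [ln(159.8392/55.5522) + (0.0461 + 0.5·0.3901²)·4.7374] / (0.3901·√4.7374)
   = [1.056845 + 0.578858] / 0.849075 = 1.926454
d₂ = d₁ − σ√T = 1.926454 − 0.849075 = 1.077379
risk-neutral PD = N(−d₂) = N(-1.077379) = 0.140656

PD=0.1407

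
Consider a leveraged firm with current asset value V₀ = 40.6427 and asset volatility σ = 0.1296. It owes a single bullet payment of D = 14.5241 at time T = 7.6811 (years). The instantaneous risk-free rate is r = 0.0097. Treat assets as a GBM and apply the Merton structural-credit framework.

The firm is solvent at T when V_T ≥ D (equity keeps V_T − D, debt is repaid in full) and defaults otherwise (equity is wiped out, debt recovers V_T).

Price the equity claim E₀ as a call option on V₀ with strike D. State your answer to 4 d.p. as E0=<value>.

d₁ = [ln(V₀/D) + (r + σ²/2)T] / (σ√T)
   = [ln(40.6427/14.5241) + (0.0097 + 0.5·0.1296²)·7.6811] / (0.1296·√7.6811)
   = [1.029010 + 0.139013] / 0.359184 = 3.251881
d₂ = d₁ − σ√T = 3.251881 − 0.359184 = 2.892698
N(d₁) = 0.999427,  N(d₂) = 0.998090,  e^(−rT) = 0.928201
E₀ = V₀·N(d₁) − D·e^(−rT)·N(d₂)
   = 40.6427·0.999427 − 14.5241·0.928201·0.998090 = 27.163860

E0=27.1639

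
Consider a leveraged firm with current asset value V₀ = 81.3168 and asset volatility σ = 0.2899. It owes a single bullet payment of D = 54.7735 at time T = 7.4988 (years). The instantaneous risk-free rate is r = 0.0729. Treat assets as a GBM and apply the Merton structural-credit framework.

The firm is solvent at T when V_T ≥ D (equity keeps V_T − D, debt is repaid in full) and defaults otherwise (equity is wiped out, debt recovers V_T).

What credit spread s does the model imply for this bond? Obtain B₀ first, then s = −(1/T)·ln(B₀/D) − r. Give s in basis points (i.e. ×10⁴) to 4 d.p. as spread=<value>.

d₁ = [ln(V₀/D) + (r + σ²/2)T] / (σ√T)
   = [ln(81.3168/54.7735) + (0.0729 + 0.5·0.2899²)·7.4988] / (0.2899·√7.4988)
   = [0.395146 + 0.861770] / 0.793860 = 1.583296
d₂ = d₁ − σ√T = 1.583296 − 0.793860 = 0.789436
N(d₁) = 0.943323,  N(d₂) = 0.785071,  e^(−rT) = 0.578879
E₀ = V₀·N(d₁) − D·e^(−rT)·N(d₂)
   = 81.3168·0.943323 − 54.7735·0.578879·0.785071 = 51.815590
B₀ = V₀ − E₀ = 81.3168 − 51.815590 = 29.501210
spread = −(1/T)·ln(B₀/D) − r = −(1/7.4988)·ln(29.501210/54.7735) − 0.0729 = 0.00961656
in basis points: 0.00961656 × 10⁴ = 96.1656 bp

spread=96.1656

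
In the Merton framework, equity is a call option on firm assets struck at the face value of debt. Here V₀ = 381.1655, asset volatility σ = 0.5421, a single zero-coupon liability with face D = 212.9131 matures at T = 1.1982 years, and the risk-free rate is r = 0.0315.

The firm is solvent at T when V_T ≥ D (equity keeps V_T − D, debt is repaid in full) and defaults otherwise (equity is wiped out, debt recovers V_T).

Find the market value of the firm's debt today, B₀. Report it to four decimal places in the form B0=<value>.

B0=192.7038

d₁ = [ln(V₀/D) + (r + σ²/2)T] / (σ√T)
   = [ln(381.1655/212.9131) + (0.0315 + 0.5·0.5421²)·1.1982] / (0.5421·√1.1982)
   = [0.582350 + 0.213802] / 0.593395 = 1.341689
d₂ = d₁ − σ√T = 1.341689 − 0.593395 = 0.748294
N(d₁) = 0.910152,  N(d₂) = 0.772858,  e^(−rT) = 0.962960
E₀ = V₀·N(d₁) − D·e^(−rT)·N(d₂)
   = 381.1655·0.910152 − 212.9131·0.962960·0.772858 = 188.461658
B₀ = V₀ − E₀ = 381.1655 − 188.461658 = 192.703842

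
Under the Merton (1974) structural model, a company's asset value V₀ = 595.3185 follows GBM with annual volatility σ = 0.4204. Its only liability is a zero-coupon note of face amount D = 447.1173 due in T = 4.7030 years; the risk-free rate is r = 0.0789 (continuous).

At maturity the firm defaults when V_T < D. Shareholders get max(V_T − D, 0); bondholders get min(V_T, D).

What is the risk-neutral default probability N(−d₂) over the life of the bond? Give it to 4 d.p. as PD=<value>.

d₁ = [ln(V₀/D) + (r + σ²/2)T] / (σ√T)
   = [ln(595.3185/447.1173) + (0.0789 + 0.5·0.4204²)·4.7030] / (0.4204·√4.7030)
   = [0.286276 + 0.786662] / 0.911696 = 1.176858
d₂ = d₁ − σ√T = 1.176858 − 0.911696 = 0.265162
risk-neutral PD = N(−d₂) = N(-0.265162) = 0.395442

PD=0.3954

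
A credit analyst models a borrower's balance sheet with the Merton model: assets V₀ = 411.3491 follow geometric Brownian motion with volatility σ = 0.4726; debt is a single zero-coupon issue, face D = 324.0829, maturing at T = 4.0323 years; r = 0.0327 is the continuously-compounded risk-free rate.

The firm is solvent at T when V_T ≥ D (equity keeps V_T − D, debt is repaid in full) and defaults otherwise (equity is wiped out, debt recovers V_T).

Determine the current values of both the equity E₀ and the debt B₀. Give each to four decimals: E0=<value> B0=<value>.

E0=199.2297 B0=212.1194

d₁ = [ln(V₀/D) + (r + σ²/2)T] / (σ√T)
   = [ln(411.3491/324.0829) + (0.0327 + 0.5·0.4726²)·4.0323] / (0.4726·√4.0323)
   = [0.238443 + 0.582165] / 0.949009 = 0.864700
d₂ = d₁ − σ√T = 0.864700 − 0.949009 = -0.084309
N(d₁) = 0.806398,  N(d₂) = 0.466406,  e^(−rT) = 0.876467
E₀ = V₀·N(d₁) − D·e^(−rT)·N(d₂)
   = 411.3491·0.806398 − 324.0829·0.876467·0.466406 = 199.229651
B₀ = V₀ − E₀ = 411.3491 − 199.229651 = 212.119449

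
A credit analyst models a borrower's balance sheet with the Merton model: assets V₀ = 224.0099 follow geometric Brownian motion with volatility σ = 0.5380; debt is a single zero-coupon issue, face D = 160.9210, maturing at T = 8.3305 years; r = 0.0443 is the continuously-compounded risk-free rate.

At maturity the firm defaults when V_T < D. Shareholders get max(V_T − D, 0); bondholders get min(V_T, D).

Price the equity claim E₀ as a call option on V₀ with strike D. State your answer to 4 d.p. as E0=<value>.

d₁ = [ln(V₀/D) + (r + σ²/2)T] / (σ√T)
   = [ln(224.0099/160.9210) + (0.0443 + 0.5·0.5380²)·8.3305] / (0.5380·√8.3305)
   = [0.330777 + 1.574648] / 1.552808 = 1.227083
d₂ = d₁ − σ√T = 1.227083 − 1.552808 = -0.325725
N(d₁) = 0.890104,  N(d₂) = 0.372316,  e^(−rT) = 0.691397
E₀ = V₀·N(d₁) − D·e^(−rT)·N(d₂)
   = 224.0099·0.890104 − 160.9210·0.691397·0.372316 = 157.968173

E0=157.9682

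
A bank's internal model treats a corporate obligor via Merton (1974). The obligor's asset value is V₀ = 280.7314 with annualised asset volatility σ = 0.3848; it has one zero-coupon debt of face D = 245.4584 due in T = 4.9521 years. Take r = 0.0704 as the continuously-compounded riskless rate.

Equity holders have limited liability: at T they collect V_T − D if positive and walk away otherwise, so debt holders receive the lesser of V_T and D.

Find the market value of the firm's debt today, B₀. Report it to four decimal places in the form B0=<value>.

B0=141.0374

d₁ = [ln(V₀/D) + (r + σ²/2)T] / (σ√T)
   = [ln(280.7314/245.4584) + (0.0704 + 0.5·0.3848²)·4.9521] / (0.3848·√4.9521)
   = [0.134271 + 0.715259] / 0.856308 = 0.992085
d₂ = d₁ − σ√T = 0.992085 − 0.856308 = 0.135778
N(d₁) = 0.839422,  N(d₂) = 0.554001,  e^(−rT) = 0.705656
E₀ = V₀·N(d₁) − D·e^(−rT)·N(d₂)
   = 280.7314·0.839422 − 245.4584·0.705656·0.554001 = 139.694011
B₀ = V₀ − E₀ = 280.7314 − 139.694011 = 141.037389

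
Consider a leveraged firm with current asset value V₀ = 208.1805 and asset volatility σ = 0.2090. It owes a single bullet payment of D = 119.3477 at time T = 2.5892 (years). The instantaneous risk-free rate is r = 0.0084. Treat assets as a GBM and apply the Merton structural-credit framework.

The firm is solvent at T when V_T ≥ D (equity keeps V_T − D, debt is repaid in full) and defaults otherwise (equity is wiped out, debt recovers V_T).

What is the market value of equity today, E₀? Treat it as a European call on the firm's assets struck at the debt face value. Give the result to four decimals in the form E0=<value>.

d₁ = [ln(V₀/D) + (r + σ²/2)T] / (σ√T)
   = [ln(208.1805/119.3477) + (0.0084 + 0.5·0.2090²)·2.5892] / (0.2090·√2.5892)
   = [0.556364 + 0.078299] / 0.336302 = 1.887184
d₂ = d₁ − σ√T = 1.887184 − 0.336302 = 1.550882
N(d₁) = 0.970432,  N(d₂) = 0.939535,  e^(−rT) = 0.978486
E₀ = V₀·N(d₁) − D·e^(−rT)·N(d₂)
   = 208.1805·0.970432 − 119.3477·0.978486·0.939535 = 92.306162

E0=92.3062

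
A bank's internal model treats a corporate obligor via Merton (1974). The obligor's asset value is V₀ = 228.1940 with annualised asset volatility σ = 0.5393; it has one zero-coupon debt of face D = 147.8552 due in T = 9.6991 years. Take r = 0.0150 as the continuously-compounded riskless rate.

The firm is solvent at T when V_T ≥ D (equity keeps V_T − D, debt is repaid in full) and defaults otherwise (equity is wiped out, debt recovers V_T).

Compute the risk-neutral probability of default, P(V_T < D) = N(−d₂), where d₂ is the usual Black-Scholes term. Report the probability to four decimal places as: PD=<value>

PD=0.6896

d₁ = [ln(V₀/D) + (r + σ²/2)T] / (σ√T)
   = [ln(228.1940/147.8552) + (0.0150 + 0.5·0.5393²)·9.6991] / (0.5393·√9.6991)
   = [0.433963 + 1.555951] / 1.679562 = 1.184781
d₂ = d₁ − σ√T = 1.184781 − 1.679562 = -0.494781
risk-neutral PD = N(−d₂) = N(0.494781) = 0.689623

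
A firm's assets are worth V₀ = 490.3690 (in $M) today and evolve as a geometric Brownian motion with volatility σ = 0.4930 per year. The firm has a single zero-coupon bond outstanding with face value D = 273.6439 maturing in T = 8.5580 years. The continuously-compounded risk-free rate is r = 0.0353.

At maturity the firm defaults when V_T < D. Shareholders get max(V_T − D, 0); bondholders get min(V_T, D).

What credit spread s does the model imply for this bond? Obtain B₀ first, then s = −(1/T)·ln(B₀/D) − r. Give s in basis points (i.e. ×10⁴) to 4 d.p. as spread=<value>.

spread=454.5334

d₁ = [ln(V₀/D) + (r + σ²/2)T] / (σ√T)
   = [ln(490.3690/273.6439) + (0.0353 + 0.5·0.4930²)·8.5580] / (0.4930·√8.5580)
   = [0.583331 + 1.342104] / 1.442225 = 1.335044
d₂ = d₁ − σ√T = 1.335044 − 1.442225 = -0.107181
N(d₁) = 0.909069,  N(d₂) = 0.457323,  e^(−rT) = 0.739266
E₀ = V₀·N(d₁) − D·e^(−rT)·N(d₂)
   = 490.3690·0.909069 − 273.6439·0.739266·0.457323 = 353.264890
B₀ = V₀ − E₀ = 490.3690 − 353.264890 = 137.104110
spread = −(1/T)·ln(B₀/D) − r = −(1/8.5580)·ln(137.104110/273.6439) − 0.0353 = 0.04545334
in basis points: 0.04545334 × 10⁴ = 454.5334 bp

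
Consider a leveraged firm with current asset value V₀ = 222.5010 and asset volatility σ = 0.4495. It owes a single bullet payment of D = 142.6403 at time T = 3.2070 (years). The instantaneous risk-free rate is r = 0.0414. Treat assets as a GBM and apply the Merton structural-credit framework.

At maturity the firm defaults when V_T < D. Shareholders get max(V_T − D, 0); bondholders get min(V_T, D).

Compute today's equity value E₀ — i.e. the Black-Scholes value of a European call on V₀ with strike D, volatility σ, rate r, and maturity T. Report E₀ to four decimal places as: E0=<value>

E0=115.3791

d₁ = [ln(V₀/D) + (r + σ²/2)T] / (σ√T)
   = [ln(222.5010/142.6403) + (0.0414 + 0.5·0.4495²)·3.2070] / (0.4495·√3.2070)
   = [0.444606 + 0.456757] / 0.804969 = 1.119749
d₂ = d₁ − σ√T = 1.119749 − 0.804969 = 0.314779
N(d₁) = 0.868590,  N(d₂) = 0.623535,  e^(−rT) = 0.875667
E₀ = V₀·N(d₁) − D·e^(−rT)·N(d₂)
   = 222.5010·0.868590 − 142.6403·0.875667·0.623535 = 115.379123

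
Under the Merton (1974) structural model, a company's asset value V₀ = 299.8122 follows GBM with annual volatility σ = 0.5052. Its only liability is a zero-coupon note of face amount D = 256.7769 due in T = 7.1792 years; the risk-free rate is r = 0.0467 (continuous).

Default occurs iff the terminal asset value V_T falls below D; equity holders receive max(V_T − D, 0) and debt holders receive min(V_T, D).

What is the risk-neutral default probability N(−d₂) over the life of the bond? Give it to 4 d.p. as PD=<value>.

PD=0.6235

d₁ = [ln(V₀/D) + (r + σ²/2)T] / (σ√T)
   = [ln(299.8122/256.7769) + (0.0467 + 0.5·0.5052²)·7.1792] / (0.5052·√7.1792)
   = [0.154949 + 1.251432] / 1.353634 = 1.038966
d₂ = d₁ − σ√T = 1.038966 − 1.353634 = -0.314668
risk-neutral PD = N(−d₂) = N(0.314668) = 0.623493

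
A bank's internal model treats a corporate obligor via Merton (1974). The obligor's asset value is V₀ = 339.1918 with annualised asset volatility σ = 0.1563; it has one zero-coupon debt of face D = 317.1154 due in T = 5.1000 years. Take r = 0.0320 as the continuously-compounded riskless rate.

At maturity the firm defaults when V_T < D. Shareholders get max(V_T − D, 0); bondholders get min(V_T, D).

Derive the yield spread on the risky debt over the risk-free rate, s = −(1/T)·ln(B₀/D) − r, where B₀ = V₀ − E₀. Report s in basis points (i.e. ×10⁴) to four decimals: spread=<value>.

d₁ = [ln(V₀/D) + (r + σ²/2)T] / (σ√T)
   = [ln(339.1918/317.1154) + (0.0320 + 0.5·0.1563²)·5.1000] / (0.1563·√5.1000)
   = [0.067300 + 0.225496] / 0.352975 = 0.829508
d₂ = d₁ − σ√T = 0.829508 − 0.352975 = 0.476533
N(d₁) = 0.796592,  N(d₂) = 0.683153,  e^(−rT) = 0.849421
E₀ = V₀·N(d₁) − D·e^(−rT)·N(d₂)
   = 339.1918·0.796592 − 317.1154·0.849421·0.683153 = 86.180192
B₀ = V₀ − E₀ = 339.1918 − 86.180192 = 253.011608
spread = −(1/T)·ln(B₀/D) − r = −(1/5.1000)·ln(253.011608/317.1154) − 0.0320 = 0.01228047
in basis points: 0.01228047 × 10⁴ = 122.8047 bp

spread=122.8047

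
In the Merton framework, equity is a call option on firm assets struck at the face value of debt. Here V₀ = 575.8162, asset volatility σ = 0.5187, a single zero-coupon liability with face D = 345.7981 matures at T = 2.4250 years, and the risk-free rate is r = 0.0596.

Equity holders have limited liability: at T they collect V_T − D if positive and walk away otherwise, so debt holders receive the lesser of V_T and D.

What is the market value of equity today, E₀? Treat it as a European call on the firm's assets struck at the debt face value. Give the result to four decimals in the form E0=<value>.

d₁ = [ln(V₀/D) + (r + σ²/2)T] / (σ√T)
   = [ln(575.8162/345.7981) + (0.0596 + 0.5·0.5187²)·2.4250] / (0.5187·√2.4250)
   = [0.509933 + 0.470753] / 0.807741 = 1.214110
d₂ = d₁ − σ√T = 1.214110 − 0.807741 = 0.406369
N(d₁) = 0.887647,  N(d₂) = 0.657764,  e^(−rT) = 0.865429
E₀ = V₀·N(d₁) − D·e^(−rT)·N(d₂)
   = 575.8162·0.887647 − 345.7981·0.865429·0.657764 = 314.276646

E0=314.2766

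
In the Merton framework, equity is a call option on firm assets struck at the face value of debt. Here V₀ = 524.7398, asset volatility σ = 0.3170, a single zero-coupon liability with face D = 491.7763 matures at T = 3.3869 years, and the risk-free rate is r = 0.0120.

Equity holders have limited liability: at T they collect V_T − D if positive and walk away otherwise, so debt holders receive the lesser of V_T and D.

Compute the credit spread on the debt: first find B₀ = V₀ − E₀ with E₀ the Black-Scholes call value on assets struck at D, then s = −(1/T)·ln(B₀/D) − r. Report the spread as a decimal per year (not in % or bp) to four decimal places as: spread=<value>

d₁ = [ln(V₀/D) + (r + σ²/2)T] / (σ√T)
   = [ln(524.7398/491.7763) + (0.0120 + 0.5·0.3170²)·3.3869] / (0.3170·√3.3869)
   = [0.064879 + 0.210816] / 0.583392 = 0.472572
d₂ = d₁ − σ√T = 0.472572 − 0.583392 = -0.110820
N(d₁) = 0.681741,  N(d₂) = 0.455879,  e^(−rT) = 0.960172
E₀ = V₀·N(d₁) − D·e^(−rT)·N(d₂)
   = 524.7398·0.681741 − 491.7763·0.960172·0.455879 = 142.474788
B₀ = V₀ − E₀ = 524.7398 − 142.474788 = 382.265012
spread = −(1/T)·ln(B₀/D) − r = −(1/3.3869)·ln(382.265012/491.7763) − 0.0120 = 0.06237770

spread=0.0624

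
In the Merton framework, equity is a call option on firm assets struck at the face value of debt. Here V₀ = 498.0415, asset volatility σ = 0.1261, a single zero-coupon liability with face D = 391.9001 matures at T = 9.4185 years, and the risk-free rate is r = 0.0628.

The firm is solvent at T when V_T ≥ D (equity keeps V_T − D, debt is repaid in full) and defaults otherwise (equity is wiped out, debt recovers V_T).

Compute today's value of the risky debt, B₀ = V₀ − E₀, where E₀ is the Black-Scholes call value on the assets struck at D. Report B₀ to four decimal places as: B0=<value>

B0=216.2095

d₁ = [ln(V₀/D) + (r + σ²/2)T] / (σ√T)
   = [ln(498.0415/391.9001) + (0.0628 + 0.5·0.1261²)·9.4185] / (0.1261·√9.4185)
   = [0.239676 + 0.666365] / 0.386996 = 2.341218
d₂ = d₁ − σ√T = 2.341218 − 0.386996 = 1.954223
N(d₁) = 0.990390,  N(d₂) = 0.974663,  e^(−rT) = 0.553506
E₀ = V₀·N(d₁) − D·e^(−rT)·N(d₂)
   = 498.0415·0.990390 − 391.9001·0.553506·0.974663 = 281.832020
B₀ = V₀ − E₀ = 498.0415 − 281.832020 = 216.209480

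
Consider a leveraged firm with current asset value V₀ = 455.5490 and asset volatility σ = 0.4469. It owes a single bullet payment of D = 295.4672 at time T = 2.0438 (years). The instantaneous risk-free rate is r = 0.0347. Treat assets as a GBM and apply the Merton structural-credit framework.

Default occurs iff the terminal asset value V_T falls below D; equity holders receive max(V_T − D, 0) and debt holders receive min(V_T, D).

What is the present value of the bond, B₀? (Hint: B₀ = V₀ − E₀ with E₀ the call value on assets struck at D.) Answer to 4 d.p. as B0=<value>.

B0=248.3126

d₁ = [ln(V₀/D) + (r + σ²/2)T] / (σ√T)
   = [ln(455.5490/295.4672) + (0.0347 + 0.5·0.4469²)·2.0438] / (0.4469·√2.0438)
   = [0.432945 + 0.275013] / 0.638895 = 1.108099
d₂ = d₁ − σ√T = 1.108099 − 0.638895 = 0.469204
N(d₁) = 0.866090,  N(d₂) = 0.680538,  e^(−rT) = 0.931537
E₀ = V₀·N(d₁) − D·e^(−rT)·N(d₂)
   = 455.5490·0.866090 − 295.4672·0.931537·0.680538 = 207.236378
B₀ = V₀ − E₀ = 455.5490 − 207.236378 = 248.312622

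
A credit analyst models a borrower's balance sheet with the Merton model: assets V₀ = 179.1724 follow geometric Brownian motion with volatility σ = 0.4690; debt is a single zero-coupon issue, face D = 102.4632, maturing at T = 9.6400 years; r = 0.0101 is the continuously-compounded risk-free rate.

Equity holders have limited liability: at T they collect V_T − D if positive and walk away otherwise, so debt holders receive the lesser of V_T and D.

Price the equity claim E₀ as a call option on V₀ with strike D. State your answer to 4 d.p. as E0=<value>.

E0=121.4851

d₁ = [ln(V₀/D) + (r + σ²/2)T] / (σ√T)
   = [ln(179.1724/102.4632) + (0.0101 + 0.5·0.4690²)·9.6400] / (0.4690·√9.6400)
   = [0.558845 + 1.157576] / 1.456168 = 1.178725
d₂ = d₁ − σ√T = 1.178725 − 1.456168 = -0.277443
N(d₁) = 0.880746,  N(d₂) = 0.390720,  e^(−rT) = 0.907226
E₀ = V₀·N(d₁) − D·e^(−rT)·N(d₂)
   = 179.1724·0.880746 − 102.4632·0.907226·0.390720 = 121.485132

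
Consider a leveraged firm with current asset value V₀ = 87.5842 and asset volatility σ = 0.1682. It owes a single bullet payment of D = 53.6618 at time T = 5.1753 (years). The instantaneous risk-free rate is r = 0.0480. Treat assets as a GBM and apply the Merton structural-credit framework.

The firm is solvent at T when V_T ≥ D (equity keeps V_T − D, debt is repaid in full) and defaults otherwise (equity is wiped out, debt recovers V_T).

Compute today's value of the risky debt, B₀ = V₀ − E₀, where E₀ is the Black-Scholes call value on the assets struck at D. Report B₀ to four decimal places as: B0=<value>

B0=41.6244

d₁ = [ln(V₀/D) + (r + σ²/2)T] / (σ√T)
   = [ln(87.5842/53.6618) + (0.0480 + 0.5·0.1682²)·5.1753] / (0.1682·√5.1753)
   = [0.489899 + 0.321622] / 0.382643 = 2.120832
d₂ = d₁ − σ√T = 2.120832 − 0.382643 = 1.738189
N(d₁) = 0.983032,  N(d₂) = 0.958911,  e^(−rT) = 0.780037
E₀ = V₀·N(d₁) − D·e^(−rT)·N(d₂)
   = 87.5842·0.983032 − 53.6618·0.780037·0.958911 = 45.959804
B₀ = V₀ − E₀ = 87.5842 − 45.959804 = 41.624396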